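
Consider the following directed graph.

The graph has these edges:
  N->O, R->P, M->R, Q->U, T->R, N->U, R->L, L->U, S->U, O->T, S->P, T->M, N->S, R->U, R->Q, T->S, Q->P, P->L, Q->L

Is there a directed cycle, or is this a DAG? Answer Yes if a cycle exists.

No

DFS with white/gray/black marking, starting from R:
R gray
  L gray
    U gray
    U black
  L black
  Q gray
    P gray
      P→L: L black — skip
    P black
    Q→L: L black — skip
    Q→U: U black — skip
  Q black
  R→U: U black — skip
  R→P: P black — skip
R black
M gray
  M→R: R black — skip
M black
S gray
  S→U: U black — skip
  S→P: P black — skip
S black
N gray
  O gray
    T gray
      T→S: S black — skip
      T→R: R black — skip
      T→M: M black — skip
    T black
  O black
  N→S: S black — skip
  N→U: U black — skip
N black
Every edge goes to a white or black vertex — no back edge, so the graph is acyclic.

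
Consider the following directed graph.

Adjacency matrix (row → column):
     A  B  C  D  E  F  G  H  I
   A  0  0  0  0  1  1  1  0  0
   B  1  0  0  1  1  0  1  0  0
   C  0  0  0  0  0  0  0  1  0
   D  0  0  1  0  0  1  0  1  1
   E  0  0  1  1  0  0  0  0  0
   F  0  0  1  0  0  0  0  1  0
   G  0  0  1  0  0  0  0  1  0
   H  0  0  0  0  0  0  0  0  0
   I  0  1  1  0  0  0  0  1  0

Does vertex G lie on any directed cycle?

G lies on a cycle iff there is a path from G back to itself.
Exploring from G, it never reaches itself; equivalently, its strongly connected component is a singleton.

No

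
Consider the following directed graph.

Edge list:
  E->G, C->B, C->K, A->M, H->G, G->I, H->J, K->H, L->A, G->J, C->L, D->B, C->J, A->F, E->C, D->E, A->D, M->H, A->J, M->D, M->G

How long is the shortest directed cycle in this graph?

5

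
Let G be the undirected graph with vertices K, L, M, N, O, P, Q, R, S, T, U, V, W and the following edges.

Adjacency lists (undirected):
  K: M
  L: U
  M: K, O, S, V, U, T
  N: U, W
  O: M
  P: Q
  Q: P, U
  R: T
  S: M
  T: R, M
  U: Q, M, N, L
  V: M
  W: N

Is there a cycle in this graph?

No

DFS, tracking each vertex's parent; an edge to a visited non-parent vertex closes a cycle.
Start from Q:
visit Q (parent –)
  visit P (parent Q)
    P–Q: parent, skip
  visit U (parent Q)
    U–Q: parent, skip
    visit M (parent U)
      visit K (parent M)
        K–M: parent, skip
      visit O (parent M)
        O–M: parent, skip
      visit S (parent M)
        S–M: parent, skip
      visit V (parent M)
        V–M: parent, skip
      M–U: parent, skip
      visit T (parent M)
        visit R (parent T)
          R–T: parent, skip
        T–M: parent, skip
    visit N (parent U)
      N–U: parent, skip
      visit W (parent N)
        W–N: parent, skip
    visit L (parent U)
      L–U: parent, skip
No non-parent visited neighbor found — the graph is a forest.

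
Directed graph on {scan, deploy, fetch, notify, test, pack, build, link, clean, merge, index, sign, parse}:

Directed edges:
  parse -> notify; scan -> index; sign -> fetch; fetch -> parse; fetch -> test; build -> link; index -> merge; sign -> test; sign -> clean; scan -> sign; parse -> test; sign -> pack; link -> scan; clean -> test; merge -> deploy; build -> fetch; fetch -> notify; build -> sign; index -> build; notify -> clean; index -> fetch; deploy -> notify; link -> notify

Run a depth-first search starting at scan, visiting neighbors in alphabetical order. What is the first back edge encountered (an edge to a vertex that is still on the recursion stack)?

link→scan

DFS from scan (visiting neighbors in alphabetical order); mark gray on enter, black on exit:
scan gray
  index gray
    build gray
      fetch gray
        notify gray
          clean gray
            test gray
            test black
          clean black
        notify black
        parse gray
          parse→notify: notify black — skip
          parse→test: test black — skip
        parse black
        fetch→test: test black — skip
      fetch black
      link gray
        link→notify: notify black — skip
        link→scan: scan is gray → back edge
First back edge: link → scan.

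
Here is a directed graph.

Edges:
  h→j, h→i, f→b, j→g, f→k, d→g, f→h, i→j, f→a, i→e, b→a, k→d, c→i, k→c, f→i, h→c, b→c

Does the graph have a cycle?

DFS with white/gray/black marking, starting from f:
f gray
  i gray
    e gray
    e black
    j gray
      g gray
      g black
    j black
  i black
  h gray
    c gray
      c→i: i black — skip
    c black
    h→i: i black — skip
    h→j: j black — skip
  h black
  k gray
    k→c: c black — skip
    d gray
      d→g: g black — skip
    d black
  k black
  a gray
  a black
  b gray
    b→c: c black — skip
    b→a: a black — skip
  b black
f black
Every edge goes to a white or black vertex — no back edge, so the graph is acyclic.

No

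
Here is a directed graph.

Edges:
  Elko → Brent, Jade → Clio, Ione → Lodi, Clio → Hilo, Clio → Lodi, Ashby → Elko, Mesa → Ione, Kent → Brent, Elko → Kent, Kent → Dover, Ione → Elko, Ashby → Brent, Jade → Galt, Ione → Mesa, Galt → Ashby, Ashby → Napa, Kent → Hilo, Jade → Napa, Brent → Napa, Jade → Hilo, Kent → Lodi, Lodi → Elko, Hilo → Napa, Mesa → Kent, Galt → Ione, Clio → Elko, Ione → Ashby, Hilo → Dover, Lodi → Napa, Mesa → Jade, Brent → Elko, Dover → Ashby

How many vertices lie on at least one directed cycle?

A vertex is on a directed cycle iff it belongs to a strongly connected component of size ≥ 2 (or has a self-loop).
The vertices on cycles are {Elko, Galt, Hilo, Ione, Jade, Kent, Lodi, Mesa, Ashby, Brent, Dover} — 11 in total.

11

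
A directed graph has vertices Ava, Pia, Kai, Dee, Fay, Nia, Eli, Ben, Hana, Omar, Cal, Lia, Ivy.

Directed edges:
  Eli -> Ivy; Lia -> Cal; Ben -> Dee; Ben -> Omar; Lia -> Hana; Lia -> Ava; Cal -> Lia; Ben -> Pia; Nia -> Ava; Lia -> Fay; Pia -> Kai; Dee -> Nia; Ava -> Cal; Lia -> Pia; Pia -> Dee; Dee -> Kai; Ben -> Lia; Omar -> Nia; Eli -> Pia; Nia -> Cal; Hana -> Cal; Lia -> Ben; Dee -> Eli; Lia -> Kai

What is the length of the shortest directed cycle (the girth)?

For each vertex v, BFS finds the shortest path from v back to v.
The shortest such closed walk is Lia → Ben → Lia, length 2.

2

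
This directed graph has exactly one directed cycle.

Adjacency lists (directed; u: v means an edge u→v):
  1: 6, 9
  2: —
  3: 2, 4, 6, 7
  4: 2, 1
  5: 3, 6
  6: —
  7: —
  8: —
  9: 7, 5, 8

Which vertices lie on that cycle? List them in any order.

DFS with gray/black marking from 1:
1 gray
  6 gray
  6 black
  9 gray
    7 gray
    7 black
    5 gray
      3 gray
        2 gray
        2 black
        4 gray
          4→2: 2 black — skip
          4→1: 1 is gray → back edge
Back edge closes the cycle 1 → 9 → 5 → 3 → 4 → 1; its vertices are {1, 3, 4, 5, 9}.

1, 3, 4, 5, 9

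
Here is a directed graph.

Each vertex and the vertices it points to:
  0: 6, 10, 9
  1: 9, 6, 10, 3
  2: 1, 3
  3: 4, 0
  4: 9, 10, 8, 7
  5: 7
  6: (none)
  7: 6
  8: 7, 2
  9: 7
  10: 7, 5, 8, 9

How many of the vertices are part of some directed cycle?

7

A vertex is on a directed cycle iff it belongs to a strongly connected component of size ≥ 2 (or has a self-loop).
The vertices on cycles are {0, 1, 2, 3, 4, 8, 10} — 7 in total.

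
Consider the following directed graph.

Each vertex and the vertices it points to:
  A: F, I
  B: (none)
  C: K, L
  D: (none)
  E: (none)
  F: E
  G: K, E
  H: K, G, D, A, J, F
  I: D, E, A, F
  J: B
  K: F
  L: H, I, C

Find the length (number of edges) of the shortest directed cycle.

2

For each vertex v, BFS finds the shortest path from v back to v.
The shortest such closed walk is L → C → L, length 2.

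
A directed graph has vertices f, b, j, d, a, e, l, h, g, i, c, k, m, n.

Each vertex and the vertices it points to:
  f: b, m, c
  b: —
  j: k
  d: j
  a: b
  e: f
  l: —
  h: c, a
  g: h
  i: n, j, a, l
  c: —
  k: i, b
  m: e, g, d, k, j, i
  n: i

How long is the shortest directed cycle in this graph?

2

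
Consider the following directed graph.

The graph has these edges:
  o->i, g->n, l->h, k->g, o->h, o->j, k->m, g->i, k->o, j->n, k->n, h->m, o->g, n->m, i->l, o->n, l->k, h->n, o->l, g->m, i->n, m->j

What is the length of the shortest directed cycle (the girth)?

For each vertex v, BFS finds the shortest path from v back to v.
The shortest such closed walk is o → l → k → o, length 3.

3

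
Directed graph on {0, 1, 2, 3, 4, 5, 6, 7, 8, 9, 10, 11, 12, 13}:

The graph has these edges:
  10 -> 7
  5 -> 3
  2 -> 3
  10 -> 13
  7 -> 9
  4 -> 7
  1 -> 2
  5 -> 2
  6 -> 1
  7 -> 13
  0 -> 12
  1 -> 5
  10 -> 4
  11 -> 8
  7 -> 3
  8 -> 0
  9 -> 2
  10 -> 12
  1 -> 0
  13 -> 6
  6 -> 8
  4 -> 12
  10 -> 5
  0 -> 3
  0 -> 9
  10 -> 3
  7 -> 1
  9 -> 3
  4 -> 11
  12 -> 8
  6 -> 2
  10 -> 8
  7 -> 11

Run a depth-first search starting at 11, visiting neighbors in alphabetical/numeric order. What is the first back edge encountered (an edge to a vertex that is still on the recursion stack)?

DFS from 11 (visiting neighbors in alphabetical/numeric order); mark gray on enter, black on exit:
11 gray
  8 gray
    0 gray
      3 gray
      3 black
      9 gray
        2 gray
          2→3: 3 black — skip
        2 black
        9→3: 3 black — skip
      9 black
      12 gray
        12→8: 8 is gray → back edge
First back edge: 12 → 8.

12->8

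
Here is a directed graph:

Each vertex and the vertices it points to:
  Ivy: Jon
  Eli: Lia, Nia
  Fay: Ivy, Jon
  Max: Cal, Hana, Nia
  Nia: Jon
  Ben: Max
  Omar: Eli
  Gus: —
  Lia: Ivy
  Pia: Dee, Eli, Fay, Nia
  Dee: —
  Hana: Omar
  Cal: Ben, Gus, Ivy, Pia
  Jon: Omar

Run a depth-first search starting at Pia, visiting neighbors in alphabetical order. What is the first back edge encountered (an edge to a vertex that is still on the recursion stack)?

DFS from Pia (visiting neighbors in alphabetical order); mark gray on enter, black on exit:
Pia gray
  Dee gray
  Dee black
  Eli gray
    Lia gray
      Ivy gray
        Jon gray
          Omar gray
            Omar→Eli: Eli is gray → back edge
First back edge: Omar → Eli.

Omar→Eli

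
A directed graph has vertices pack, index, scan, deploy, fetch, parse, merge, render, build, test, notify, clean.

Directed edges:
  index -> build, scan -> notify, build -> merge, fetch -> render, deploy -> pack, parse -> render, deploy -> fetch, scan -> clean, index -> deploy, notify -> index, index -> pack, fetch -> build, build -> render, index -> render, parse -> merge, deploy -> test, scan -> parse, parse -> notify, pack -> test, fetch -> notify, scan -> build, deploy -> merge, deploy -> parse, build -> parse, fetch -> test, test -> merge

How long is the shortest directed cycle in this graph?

4

For each vertex v, BFS finds the shortest path from v back to v.
The shortest such closed walk is notify → index → build → parse → notify, length 4.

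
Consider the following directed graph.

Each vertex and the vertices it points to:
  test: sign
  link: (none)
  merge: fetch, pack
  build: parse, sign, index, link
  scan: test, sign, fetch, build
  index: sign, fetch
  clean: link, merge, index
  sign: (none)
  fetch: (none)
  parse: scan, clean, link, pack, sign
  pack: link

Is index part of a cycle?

No

index lies on a cycle iff there is a path from index back to itself.
Exploring from index, it never reaches itself; equivalently, its strongly connected component is a singleton.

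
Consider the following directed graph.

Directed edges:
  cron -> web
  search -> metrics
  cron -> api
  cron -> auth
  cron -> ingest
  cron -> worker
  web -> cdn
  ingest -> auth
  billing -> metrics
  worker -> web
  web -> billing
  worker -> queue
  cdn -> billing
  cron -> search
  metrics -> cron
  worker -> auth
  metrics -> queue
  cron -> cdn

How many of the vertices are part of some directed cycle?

7

A vertex is on a directed cycle iff it belongs to a strongly connected component of size ≥ 2 (or has a self-loop).
The vertices on cycles are {cdn, web, cron, search, worker, billing, metrics} — 7 in total.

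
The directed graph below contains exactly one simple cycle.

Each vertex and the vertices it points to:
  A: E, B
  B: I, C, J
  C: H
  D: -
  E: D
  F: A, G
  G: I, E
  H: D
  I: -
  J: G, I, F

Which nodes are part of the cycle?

A, B, F, J

DFS with gray/black marking from J:
J gray
  G gray
    I gray
    I black
    E gray
      D gray
      D black
    E black
  G black
  J→I: I black — skip
  F gray
    A gray
      A→E: E black — skip
      B gray
        B→I: I black — skip
        C gray
          H gray
            H→D: D black — skip
          H black
        C black
        B→J: J is gray → back edge
Back edge closes the cycle J → F → A → B → J; its vertices are {A, B, F, J}.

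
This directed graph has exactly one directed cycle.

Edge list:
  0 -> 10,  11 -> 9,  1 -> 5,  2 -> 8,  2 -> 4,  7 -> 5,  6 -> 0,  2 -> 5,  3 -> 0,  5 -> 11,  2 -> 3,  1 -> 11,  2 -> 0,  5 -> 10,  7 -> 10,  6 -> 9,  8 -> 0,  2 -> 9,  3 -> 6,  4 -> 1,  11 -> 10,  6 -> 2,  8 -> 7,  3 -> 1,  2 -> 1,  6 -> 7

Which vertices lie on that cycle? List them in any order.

2, 3, 6

DFS with gray/black marking from 3:
3 gray
  6 gray
    7 gray
      5 gray
        10 gray
        10 black
        11 gray
          11→10: 10 black — skip
          9 gray
          9 black
        11 black
      5 black
      7→10: 10 black — skip
    7 black
    2 gray
      1 gray
        1→5: 5 black — skip
        1→11: 11 black — skip
      1 black
      0 gray
        0→10: 10 black — skip
      0 black
      2→9: 9 black — skip
      4 gray
        4→1: 1 black — skip
      4 black
      2→5: 5 black — skip
      2→3: 3 is gray → back edge
Back edge closes the cycle 3 → 6 → 2 → 3; its vertices are {2, 3, 6}.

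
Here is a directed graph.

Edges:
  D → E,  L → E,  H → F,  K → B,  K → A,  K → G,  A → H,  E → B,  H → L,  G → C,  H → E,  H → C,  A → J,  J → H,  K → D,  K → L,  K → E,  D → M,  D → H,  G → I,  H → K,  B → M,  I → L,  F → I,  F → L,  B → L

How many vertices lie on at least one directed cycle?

A vertex is on a directed cycle iff it belongs to a strongly connected component of size ≥ 2 (or has a self-loop).
The vertices on cycles are {A, B, D, E, H, J, K, L} — 8 in total.

8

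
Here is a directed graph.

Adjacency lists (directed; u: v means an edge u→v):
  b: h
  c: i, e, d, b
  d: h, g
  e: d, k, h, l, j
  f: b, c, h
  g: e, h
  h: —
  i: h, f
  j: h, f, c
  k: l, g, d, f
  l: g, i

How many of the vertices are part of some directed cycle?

9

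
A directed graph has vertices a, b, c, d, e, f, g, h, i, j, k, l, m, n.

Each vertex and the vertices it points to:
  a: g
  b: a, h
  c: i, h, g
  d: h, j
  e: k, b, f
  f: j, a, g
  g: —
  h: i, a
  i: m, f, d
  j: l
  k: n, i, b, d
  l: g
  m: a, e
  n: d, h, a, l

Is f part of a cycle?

f lies on a cycle iff there is a path from f back to itself.
Exploring from f, it never reaches itself; equivalently, its strongly connected component is a singleton.

No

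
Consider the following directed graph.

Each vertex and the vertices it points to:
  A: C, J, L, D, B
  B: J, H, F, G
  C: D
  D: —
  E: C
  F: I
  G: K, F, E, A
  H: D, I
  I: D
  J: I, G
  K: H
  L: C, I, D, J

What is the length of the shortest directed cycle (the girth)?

For each vertex v, BFS finds the shortest path from v back to v.
The shortest such closed walk is A → B → G → A, length 3.

3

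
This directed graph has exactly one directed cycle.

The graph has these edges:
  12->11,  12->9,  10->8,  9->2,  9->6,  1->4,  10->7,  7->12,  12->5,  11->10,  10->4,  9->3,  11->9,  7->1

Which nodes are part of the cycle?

7, 10, 11, 12

DFS with gray/black marking from 12:
12 gray
  9 gray
    3 gray
    3 black
    6 gray
    6 black
    2 gray
    2 black
  9 black
  11 gray
    10 gray
      7 gray
        7→12: 12 is gray → back edge
Back edge closes the cycle 12 → 11 → 10 → 7 → 12; its vertices are {7, 10, 11, 12}.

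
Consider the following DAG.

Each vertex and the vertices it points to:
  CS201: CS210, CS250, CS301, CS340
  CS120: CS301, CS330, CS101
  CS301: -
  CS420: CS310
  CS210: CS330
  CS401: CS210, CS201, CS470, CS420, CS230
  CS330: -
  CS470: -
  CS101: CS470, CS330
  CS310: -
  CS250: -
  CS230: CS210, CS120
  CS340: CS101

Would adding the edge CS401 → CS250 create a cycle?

Adding CS401→CS250 creates a cycle iff CS250 can already reach CS401.
Explore from CS250: no path reaches CS401. The graph stays acyclic.

No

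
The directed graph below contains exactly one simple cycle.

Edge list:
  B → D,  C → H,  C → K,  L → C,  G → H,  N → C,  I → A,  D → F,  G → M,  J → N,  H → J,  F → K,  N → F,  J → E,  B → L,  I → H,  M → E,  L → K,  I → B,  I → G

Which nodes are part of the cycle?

C, H, J, N

DFS with gray/black marking from H:
H gray
  J gray
    E gray
    E black
    N gray
      F gray
        K gray
        K black
      F black
      C gray
        C→H: H is gray → back edge
Back edge closes the cycle H → J → N → C → H; its vertices are {C, H, J, N}.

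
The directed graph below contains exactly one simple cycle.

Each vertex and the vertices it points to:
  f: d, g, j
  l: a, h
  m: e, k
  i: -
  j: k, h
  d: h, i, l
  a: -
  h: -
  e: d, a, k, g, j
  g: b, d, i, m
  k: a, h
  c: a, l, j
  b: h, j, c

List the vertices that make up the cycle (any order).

e, g, m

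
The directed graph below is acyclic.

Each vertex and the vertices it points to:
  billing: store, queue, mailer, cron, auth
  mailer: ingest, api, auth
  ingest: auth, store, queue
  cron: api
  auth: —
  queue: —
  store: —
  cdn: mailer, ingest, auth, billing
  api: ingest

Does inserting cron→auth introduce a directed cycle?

Adding cron→auth creates a cycle iff auth can already reach cron.
Explore from auth: no path reaches cron. The graph stays acyclic.

No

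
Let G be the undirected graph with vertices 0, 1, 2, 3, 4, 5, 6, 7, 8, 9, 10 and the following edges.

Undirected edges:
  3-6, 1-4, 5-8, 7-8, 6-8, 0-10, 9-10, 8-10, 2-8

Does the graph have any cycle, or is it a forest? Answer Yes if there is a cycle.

DFS, tracking each vertex's parent; an edge to a visited non-parent vertex closes a cycle.
Start from 2:
visit 2 (parent –)
  visit 8 (parent 2)
    visit 10 (parent 8)
      visit 9 (parent 10)
        9–10: parent, skip
      visit 0 (parent 10)
        0–10: parent, skip
      10–8: parent, skip
    8–2: parent, skip
    visit 7 (parent 8)
      7–8: parent, skip
    visit 6 (parent 8)
      visit 3 (parent 6)
        3–6: parent, skip
      6–8: parent, skip
    visit 5 (parent 8)
      5–8: parent, skip
visit 1 (parent –)
  visit 4 (parent 1)
    4–1: parent, skip
No non-parent visited neighbor found — the graph is a forest.

No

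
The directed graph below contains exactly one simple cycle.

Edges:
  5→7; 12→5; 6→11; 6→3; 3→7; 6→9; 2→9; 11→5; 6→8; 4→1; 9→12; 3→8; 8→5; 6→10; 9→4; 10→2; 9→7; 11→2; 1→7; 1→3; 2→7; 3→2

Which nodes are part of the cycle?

DFS with gray/black marking from 9:
9 gray
  12 gray
    5 gray
      7 gray
      7 black
    5 black
  12 black
  4 gray
    1 gray
      1→7: 7 black — skip
      3 gray
        8 gray
          8→5: 5 black — skip
        8 black
        2 gray
          2→7: 7 black — skip
          2→9: 9 is gray → back edge
Back edge closes the cycle 9 → 4 → 1 → 3 → 2 → 9; its vertices are {1, 2, 3, 4, 9}.

1, 2, 3, 4, 9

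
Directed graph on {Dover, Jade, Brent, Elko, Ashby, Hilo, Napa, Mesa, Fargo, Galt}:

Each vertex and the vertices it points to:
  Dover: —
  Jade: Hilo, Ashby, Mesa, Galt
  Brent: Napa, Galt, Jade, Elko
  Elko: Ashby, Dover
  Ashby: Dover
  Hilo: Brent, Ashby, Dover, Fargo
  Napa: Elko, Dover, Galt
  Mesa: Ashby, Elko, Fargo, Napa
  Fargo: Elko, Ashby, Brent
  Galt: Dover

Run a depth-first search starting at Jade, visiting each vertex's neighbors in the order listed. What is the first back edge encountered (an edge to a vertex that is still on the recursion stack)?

DFS from Jade (visiting each vertex's neighbors in the order listed); mark gray on enter, black on exit:
Jade gray
  Hilo gray
    Brent gray
      Napa gray
        Elko gray
          Ashby gray
            Dover gray
            Dover black
          Ashby black
          Elko→Dover: Dover black — skip
        Elko black
        Napa→Dover: Dover black — skip
        Galt gray
          Galt→Dover: Dover black — skip
        Galt black
      Napa black
      Brent→Galt: Galt black — skip
      Brent→Jade: Jade is gray → back edge
First back edge: Brent → Jade.

Brent→Jade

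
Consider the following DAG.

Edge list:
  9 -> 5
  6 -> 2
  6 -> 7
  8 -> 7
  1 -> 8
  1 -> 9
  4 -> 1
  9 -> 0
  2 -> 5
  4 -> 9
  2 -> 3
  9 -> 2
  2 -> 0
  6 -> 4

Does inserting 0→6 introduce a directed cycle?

Yes

Adding 0→6 creates a cycle iff 6 can already reach 0.
Path from 6: 6 → 2 → 0.
So 6 → … → 0 → 6 is a cycle.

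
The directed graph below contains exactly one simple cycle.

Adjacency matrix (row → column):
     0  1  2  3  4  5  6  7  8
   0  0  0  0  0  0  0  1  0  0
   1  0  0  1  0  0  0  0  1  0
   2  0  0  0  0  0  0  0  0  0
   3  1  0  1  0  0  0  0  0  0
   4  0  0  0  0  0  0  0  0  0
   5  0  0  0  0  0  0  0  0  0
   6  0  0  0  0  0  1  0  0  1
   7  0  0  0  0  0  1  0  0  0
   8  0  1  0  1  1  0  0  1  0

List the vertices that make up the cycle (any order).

DFS with gray/black marking from 8:
8 gray
  3 gray
    0 gray
      6 gray
        6→8: 8 is gray → back edge
Back edge closes the cycle 8 → 3 → 0 → 6 → 8; its vertices are {0, 3, 6, 8}.

0, 3, 6, 8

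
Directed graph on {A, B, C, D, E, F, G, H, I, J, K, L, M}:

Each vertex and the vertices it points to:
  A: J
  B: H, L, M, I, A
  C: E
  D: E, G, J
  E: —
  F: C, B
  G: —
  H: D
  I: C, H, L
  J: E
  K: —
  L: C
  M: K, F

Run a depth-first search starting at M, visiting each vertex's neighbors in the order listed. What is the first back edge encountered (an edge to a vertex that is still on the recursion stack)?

B->M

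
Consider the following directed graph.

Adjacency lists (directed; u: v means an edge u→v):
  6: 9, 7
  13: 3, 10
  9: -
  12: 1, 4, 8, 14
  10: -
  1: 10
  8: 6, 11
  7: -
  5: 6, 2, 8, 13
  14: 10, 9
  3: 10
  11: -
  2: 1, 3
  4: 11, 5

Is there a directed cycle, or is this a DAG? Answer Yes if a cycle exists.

DFS with white/gray/black marking, starting from 10:
10 gray
10 black
6 gray
  9 gray
  9 black
  7 gray
  7 black
6 black
13 gray
  3 gray
    3→10: 10 black — skip
  3 black
  13→10: 10 black — skip
13 black
12 gray
  1 gray
    1→10: 10 black — skip
  1 black
  4 gray
    11 gray
    11 black
    5 gray
      5→6: 6 black — skip
      2 gray
        2→1: 1 black — skip
        2→3: 3 black — skip
      2 black
      8 gray
        8→6: 6 black — skip
        8→11: 11 black — skip
      8 black
      5→13: 13 black — skip
    5 black
  4 black
  12→8: 8 black — skip
  14 gray
    14→10: 10 black — skip
    14→9: 9 black — skip
  14 black
12 black
Every edge goes to a white or black vertex — no back edge, so the graph is acyclic.

No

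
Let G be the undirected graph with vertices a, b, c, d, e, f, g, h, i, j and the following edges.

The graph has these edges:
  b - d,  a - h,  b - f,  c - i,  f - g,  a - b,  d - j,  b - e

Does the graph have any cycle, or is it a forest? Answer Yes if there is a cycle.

No

DFS, tracking each vertex's parent; an edge to a visited non-parent vertex closes a cycle.
Start from j:
visit j (parent –)
  visit d (parent j)
    d–j: parent, skip
    visit b (parent d)
      visit e (parent b)
        e–b: parent, skip
      b–d: parent, skip
      visit f (parent b)
        f–b: parent, skip
        visit g (parent f)
          g–f: parent, skip
      visit a (parent b)
        visit h (parent a)
          h–a: parent, skip
        a–b: parent, skip
visit c (parent –)
  visit i (parent c)
    i–c: parent, skip
No non-parent visited neighbor found — the graph is a forest.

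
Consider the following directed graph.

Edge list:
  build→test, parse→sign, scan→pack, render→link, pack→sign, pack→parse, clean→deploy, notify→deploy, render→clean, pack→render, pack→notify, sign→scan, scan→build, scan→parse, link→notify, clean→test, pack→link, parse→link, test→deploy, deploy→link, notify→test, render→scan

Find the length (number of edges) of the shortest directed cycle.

For each vertex v, BFS finds the shortest path from v back to v.
The shortest such closed walk is scan → pack → render → scan, length 3.

3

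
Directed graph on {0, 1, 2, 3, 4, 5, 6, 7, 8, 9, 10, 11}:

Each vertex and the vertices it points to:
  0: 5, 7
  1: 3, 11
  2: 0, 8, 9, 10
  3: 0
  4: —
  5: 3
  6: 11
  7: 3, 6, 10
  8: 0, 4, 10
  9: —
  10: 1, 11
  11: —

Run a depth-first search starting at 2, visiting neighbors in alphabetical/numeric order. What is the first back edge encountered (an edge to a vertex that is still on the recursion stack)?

DFS from 2 (visiting neighbors in alphabetical/numeric order); mark gray on enter, black on exit:
2 gray
  0 gray
    5 gray
      3 gray
        3→0: 0 is gray → back edge
First back edge: 3 → 0.

3→0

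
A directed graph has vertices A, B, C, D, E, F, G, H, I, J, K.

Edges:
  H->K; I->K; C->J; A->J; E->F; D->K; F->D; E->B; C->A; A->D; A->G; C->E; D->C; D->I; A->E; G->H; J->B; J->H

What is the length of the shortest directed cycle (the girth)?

3

For each vertex v, BFS finds the shortest path from v back to v.
The shortest such closed walk is C → A → D → C, length 3.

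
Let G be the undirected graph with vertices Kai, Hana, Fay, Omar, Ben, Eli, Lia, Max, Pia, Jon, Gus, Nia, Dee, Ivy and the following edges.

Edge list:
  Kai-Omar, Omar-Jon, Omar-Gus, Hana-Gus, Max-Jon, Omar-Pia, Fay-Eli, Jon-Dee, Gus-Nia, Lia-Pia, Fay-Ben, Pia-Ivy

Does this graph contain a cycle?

DFS, tracking each vertex's parent; an edge to a visited non-parent vertex closes a cycle.
Start from Pia:
visit Pia (parent –)
  visit Omar (parent Pia)
    Omar–Pia: parent, skip
    visit Gus (parent Omar)
      Gus–Omar: parent, skip
      visit Nia (parent Gus)
        Nia–Gus: parent, skip
      visit Hana (parent Gus)
        Hana–Gus: parent, skip
    visit Kai (parent Omar)
      Kai–Omar: parent, skip
    visit Jon (parent Omar)
      visit Dee (parent Jon)
        Dee–Jon: parent, skip
      Jon–Omar: parent, skip
      visit Max (parent Jon)
        Max–Jon: parent, skip
  visit Ivy (parent Pia)
    Ivy–Pia: parent, skip
  visit Lia (parent Pia)
    Lia–Pia: parent, skip
visit Fay (parent –)
  visit Eli (parent Fay)
    Eli–Fay: parent, skip
  visit Ben (parent Fay)
    Ben–Fay: parent, skip
No non-parent visited neighbor found — the graph is a forest.

No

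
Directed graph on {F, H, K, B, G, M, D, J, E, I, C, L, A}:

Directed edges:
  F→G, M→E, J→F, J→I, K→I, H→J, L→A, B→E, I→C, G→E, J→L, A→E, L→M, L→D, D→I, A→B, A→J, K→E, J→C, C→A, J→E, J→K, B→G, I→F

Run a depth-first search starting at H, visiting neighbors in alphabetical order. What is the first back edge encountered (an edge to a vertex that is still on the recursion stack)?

A→J

DFS from H (visiting neighbors in alphabetical order); mark gray on enter, black on exit:
H gray
  J gray
    C gray
      A gray
        B gray
          E gray
          E black
          G gray
            G→E: E black — skip
          G black
        B black
        A→E: E black — skip
        A→J: J is gray → back edge
First back edge: A → J.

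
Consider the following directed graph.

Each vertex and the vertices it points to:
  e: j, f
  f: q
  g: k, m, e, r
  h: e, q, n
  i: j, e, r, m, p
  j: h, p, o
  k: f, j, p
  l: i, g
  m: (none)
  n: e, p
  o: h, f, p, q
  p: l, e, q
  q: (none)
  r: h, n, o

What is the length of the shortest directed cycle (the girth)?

3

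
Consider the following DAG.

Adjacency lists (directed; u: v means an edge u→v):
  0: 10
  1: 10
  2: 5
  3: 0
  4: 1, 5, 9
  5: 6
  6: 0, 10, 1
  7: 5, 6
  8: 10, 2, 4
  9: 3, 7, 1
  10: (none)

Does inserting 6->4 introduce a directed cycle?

Yes

Adding 6→4 creates a cycle iff 4 can already reach 6.
Path from 4: 4 → 5 → 6.
So 4 → … → 6 → 4 is a cycle.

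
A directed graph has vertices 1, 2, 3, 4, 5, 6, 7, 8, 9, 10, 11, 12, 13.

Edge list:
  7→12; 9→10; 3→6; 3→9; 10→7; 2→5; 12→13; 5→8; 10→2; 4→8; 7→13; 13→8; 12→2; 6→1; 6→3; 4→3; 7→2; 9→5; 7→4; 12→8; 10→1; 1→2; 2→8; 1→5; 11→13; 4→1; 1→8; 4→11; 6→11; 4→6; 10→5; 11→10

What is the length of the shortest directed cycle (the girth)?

For each vertex v, BFS finds the shortest path from v back to v.
The shortest such closed walk is 3 → 6 → 3, length 2.

2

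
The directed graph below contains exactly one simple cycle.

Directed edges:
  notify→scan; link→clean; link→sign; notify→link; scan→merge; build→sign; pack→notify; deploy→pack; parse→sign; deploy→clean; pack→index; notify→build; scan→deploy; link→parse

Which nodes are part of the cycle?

pack, scan, deploy, notify

DFS with gray/black marking from notify:
notify gray
  link gray
    sign gray
    sign black
    parse gray
      parse→sign: sign black — skip
    parse black
    clean gray
    clean black
  link black
  scan gray
    merge gray
    merge black
    deploy gray
      deploy→clean: clean black — skip
      pack gray
        index gray
        index black
        pack→notify: notify is gray → back edge
Back edge closes the cycle notify → scan → deploy → pack → notify; its vertices are {pack, scan, deploy, notify}.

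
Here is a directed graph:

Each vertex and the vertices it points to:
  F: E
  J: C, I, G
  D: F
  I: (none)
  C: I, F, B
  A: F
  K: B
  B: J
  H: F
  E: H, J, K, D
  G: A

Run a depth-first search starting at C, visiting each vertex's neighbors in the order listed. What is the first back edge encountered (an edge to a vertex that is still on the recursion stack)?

H->F

DFS from C (visiting each vertex's neighbors in the order listed); mark gray on enter, black on exit:
C gray
  I gray
  I black
  F gray
    E gray
      H gray
        H→F: F is gray → back edge
First back edge: H → F.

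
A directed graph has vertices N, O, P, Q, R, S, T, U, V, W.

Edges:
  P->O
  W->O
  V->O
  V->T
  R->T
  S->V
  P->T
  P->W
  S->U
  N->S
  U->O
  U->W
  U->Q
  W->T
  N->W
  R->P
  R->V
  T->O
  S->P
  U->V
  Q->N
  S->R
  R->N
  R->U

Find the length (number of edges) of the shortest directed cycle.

For each vertex v, BFS finds the shortest path from v back to v.
The shortest such closed walk is S → R → N → S, length 3.

3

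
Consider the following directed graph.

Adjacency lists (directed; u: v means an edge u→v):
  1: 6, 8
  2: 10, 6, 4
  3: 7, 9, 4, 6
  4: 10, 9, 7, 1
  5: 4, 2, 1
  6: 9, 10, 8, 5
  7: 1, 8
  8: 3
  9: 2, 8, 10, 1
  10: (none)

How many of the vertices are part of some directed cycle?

A vertex is on a directed cycle iff it belongs to a strongly connected component of size ≥ 2 (or has a self-loop).
The vertices on cycles are {1, 2, 3, 4, 5, 6, 7, 8, 9} — 9 in total.

9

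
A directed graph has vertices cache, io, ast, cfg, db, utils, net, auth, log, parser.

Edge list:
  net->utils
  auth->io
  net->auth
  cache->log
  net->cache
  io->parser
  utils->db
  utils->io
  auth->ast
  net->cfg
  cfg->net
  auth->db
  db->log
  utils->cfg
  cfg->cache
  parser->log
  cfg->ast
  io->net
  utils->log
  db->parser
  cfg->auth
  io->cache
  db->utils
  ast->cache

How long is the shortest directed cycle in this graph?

For each vertex v, BFS finds the shortest path from v back to v.
The shortest such closed walk is net → cfg → net, length 2.

2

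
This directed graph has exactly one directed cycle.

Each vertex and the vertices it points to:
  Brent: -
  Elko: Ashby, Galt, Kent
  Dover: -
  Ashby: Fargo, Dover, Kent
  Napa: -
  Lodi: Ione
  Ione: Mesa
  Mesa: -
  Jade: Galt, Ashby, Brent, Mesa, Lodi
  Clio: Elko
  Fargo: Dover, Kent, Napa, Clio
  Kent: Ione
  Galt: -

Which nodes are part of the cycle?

Clio, Elko, Ashby, Fargo

DFS with gray/black marking from Ashby:
Ashby gray
  Fargo gray
    Dover gray
    Dover black
    Kent gray
      Ione gray
        Mesa gray
        Mesa black
      Ione black
    Kent black
    Napa gray
    Napa black
    Clio gray
      Elko gray
        Elko→Ashby: Ashby is gray → back edge
Back edge closes the cycle Ashby → Fargo → Clio → Elko → Ashby; its vertices are {Clio, Elko, Ashby, Fargo}.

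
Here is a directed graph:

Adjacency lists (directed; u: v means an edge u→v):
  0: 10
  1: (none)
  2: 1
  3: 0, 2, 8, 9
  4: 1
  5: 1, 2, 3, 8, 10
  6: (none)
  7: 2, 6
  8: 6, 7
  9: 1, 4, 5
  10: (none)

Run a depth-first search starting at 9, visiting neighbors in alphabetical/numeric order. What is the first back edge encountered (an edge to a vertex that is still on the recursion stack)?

3→9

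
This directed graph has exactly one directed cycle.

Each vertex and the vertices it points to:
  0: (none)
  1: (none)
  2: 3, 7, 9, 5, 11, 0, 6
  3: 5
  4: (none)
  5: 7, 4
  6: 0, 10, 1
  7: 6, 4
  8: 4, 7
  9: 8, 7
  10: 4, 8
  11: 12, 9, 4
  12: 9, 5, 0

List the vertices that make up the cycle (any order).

6, 7, 8, 10

DFS with gray/black marking from 6:
6 gray
  0 gray
  0 black
  10 gray
    4 gray
    4 black
    8 gray
      8→4: 4 black — skip
      7 gray
        7→6: 6 is gray → back edge
Back edge closes the cycle 6 → 10 → 8 → 7 → 6; its vertices are {6, 7, 8, 10}.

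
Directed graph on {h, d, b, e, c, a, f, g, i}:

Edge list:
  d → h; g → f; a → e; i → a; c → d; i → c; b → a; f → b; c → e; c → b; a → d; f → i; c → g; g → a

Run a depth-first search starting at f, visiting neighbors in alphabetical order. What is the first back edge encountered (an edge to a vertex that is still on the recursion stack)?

g→f

DFS from f (visiting neighbors in alphabetical order); mark gray on enter, black on exit:
f gray
  b gray
    a gray
      d gray
        h gray
        h black
      d black
      e gray
      e black
    a black
  b black
  i gray
    i→a: a black — skip
    c gray
      c→b: b black — skip
      c→d: d black — skip
      c→e: e black — skip
      g gray
        g→a: a black — skip
        g→f: f is gray → back edge
First back edge: g → f.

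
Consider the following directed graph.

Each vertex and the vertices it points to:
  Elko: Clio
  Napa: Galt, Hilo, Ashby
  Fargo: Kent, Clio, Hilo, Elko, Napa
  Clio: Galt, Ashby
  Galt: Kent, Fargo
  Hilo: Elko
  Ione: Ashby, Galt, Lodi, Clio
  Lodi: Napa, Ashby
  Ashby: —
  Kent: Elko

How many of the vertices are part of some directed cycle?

7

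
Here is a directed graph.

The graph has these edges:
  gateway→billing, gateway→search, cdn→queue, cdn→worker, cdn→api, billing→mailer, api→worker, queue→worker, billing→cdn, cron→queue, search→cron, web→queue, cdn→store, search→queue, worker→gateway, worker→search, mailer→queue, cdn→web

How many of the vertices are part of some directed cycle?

A vertex is on a directed cycle iff it belongs to a strongly connected component of size ≥ 2 (or has a self-loop).
The vertices on cycles are {api, cdn, web, cron, queue, mailer, search, worker, billing, gateway} — 10 in total.

10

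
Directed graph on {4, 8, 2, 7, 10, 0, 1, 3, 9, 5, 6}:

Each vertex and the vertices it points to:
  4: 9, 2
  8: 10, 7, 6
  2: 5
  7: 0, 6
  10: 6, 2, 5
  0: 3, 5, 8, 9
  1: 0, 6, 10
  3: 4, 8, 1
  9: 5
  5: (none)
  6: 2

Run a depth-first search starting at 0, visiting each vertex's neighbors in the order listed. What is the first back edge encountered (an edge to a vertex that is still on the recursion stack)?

DFS from 0 (visiting each vertex's neighbors in the order listed); mark gray on enter, black on exit:
0 gray
  3 gray
    4 gray
      9 gray
        5 gray
        5 black
      9 black
      2 gray
        2→5: 5 black — skip
      2 black
    4 black
    8 gray
      10 gray
        6 gray
          6→2: 2 black — skip
        6 black
        10→2: 2 black — skip
        10→5: 5 black — skip
      10 black
      7 gray
        7→0: 0 is gray → back edge
First back edge: 7 → 0.

7→0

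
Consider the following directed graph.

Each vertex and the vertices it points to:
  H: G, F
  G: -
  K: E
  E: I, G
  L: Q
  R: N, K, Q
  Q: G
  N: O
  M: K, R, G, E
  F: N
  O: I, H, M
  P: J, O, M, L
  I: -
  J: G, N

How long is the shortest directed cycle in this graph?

For each vertex v, BFS finds the shortest path from v back to v.
The shortest such closed walk is M → R → N → O → M, length 4.

4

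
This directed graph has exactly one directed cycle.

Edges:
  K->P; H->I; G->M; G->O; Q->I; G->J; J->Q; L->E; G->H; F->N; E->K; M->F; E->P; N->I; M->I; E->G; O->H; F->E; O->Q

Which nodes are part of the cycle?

E, F, G, M

DFS with gray/black marking from E:
E gray
  K gray
    P gray
    P black
  K black
  E→P: P black — skip
  G gray
    J gray
      Q gray
        I gray
        I black
      Q black
    J black
    O gray
      H gray
        H→I: I black — skip
      H black
      O→Q: Q black — skip
    O black
    G→H: H black — skip
    M gray
      F gray
        F→E: E is gray → back edge
Back edge closes the cycle E → G → M → F → E; its vertices are {E, F, G, M}.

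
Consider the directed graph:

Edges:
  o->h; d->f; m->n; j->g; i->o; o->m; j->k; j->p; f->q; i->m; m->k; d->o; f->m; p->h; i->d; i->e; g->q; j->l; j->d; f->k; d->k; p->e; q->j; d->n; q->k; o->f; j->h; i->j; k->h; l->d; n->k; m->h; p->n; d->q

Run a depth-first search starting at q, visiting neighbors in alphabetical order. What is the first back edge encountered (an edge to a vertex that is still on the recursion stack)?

f→q

DFS from q (visiting neighbors in alphabetical order); mark gray on enter, black on exit:
q gray
  j gray
    d gray
      f gray
        k gray
          h gray
          h black
        k black
        m gray
          m→h: h black — skip
          m→k: k black — skip
          n gray
            n→k: k black — skip
          n black
        m black
        f→q: q is gray → back edge
First back edge: f → q.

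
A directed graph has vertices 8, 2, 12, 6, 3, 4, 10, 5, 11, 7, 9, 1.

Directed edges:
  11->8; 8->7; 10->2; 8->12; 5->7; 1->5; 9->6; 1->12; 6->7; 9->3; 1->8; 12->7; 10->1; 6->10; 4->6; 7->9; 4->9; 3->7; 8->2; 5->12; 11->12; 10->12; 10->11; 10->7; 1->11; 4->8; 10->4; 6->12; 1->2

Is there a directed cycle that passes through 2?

2 lies on a cycle iff there is a path from 2 back to itself.
Exploring from 2, it never reaches itself; equivalently, its strongly connected component is a singleton.

No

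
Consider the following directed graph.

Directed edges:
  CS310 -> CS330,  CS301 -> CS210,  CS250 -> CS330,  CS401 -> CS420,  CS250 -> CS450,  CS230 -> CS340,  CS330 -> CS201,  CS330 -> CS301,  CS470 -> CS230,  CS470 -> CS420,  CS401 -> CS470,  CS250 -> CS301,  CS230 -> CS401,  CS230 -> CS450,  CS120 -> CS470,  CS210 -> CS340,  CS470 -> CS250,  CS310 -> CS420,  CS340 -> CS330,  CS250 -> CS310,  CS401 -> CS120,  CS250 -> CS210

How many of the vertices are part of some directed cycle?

8

A vertex is on a directed cycle iff it belongs to a strongly connected component of size ≥ 2 (or has a self-loop).
The vertices on cycles are {CS120, CS210, CS230, CS301, CS330, CS340, CS401, CS470} — 8 in total.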